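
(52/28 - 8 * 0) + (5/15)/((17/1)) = 670/357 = 1.88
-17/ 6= -2.83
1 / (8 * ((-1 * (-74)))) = 1 / 592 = 0.00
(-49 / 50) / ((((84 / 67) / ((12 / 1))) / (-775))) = 14539 / 2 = 7269.50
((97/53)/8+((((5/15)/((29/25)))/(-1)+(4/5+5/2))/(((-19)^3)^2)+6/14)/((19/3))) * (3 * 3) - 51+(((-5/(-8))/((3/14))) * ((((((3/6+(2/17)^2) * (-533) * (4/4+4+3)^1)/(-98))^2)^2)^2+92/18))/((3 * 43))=62412388783948795448735436591117334025615533214884206780767/44219709200033762601733607422234784091450148741080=1411415631.47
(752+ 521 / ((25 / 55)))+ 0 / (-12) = 9491 / 5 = 1898.20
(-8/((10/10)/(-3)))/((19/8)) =192/19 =10.11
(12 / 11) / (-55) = -12 / 605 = -0.02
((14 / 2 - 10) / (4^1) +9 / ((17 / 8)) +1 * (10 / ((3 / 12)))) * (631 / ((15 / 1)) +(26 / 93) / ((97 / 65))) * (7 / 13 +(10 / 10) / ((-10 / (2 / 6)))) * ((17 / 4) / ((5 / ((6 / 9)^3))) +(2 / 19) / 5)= 863506620389 / 3409126110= 253.29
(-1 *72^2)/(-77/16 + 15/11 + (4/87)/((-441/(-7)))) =5000776704/3326263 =1503.42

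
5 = 5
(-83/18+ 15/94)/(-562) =1883/237726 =0.01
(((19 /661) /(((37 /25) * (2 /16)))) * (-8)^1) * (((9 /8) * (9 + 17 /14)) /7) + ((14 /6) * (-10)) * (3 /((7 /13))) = -158236390 /1198393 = -132.04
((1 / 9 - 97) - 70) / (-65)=1502 / 585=2.57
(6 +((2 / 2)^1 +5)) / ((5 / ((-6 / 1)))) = -72 / 5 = -14.40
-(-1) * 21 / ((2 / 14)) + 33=180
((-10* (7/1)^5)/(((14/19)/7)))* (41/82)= -1596665/2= -798332.50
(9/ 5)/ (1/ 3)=27/ 5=5.40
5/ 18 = 0.28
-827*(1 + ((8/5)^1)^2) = -73603/25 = -2944.12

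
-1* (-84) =84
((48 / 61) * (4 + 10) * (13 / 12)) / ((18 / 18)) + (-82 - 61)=-7995 / 61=-131.07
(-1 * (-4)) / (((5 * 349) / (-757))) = -3028 / 1745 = -1.74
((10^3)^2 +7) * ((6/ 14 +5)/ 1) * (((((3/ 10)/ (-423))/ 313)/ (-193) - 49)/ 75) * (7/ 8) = -79300053467488597/ 25553007000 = -3103355.06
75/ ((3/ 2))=50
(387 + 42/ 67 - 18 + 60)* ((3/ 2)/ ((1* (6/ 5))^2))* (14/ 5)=335825/ 268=1253.08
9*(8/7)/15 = 0.69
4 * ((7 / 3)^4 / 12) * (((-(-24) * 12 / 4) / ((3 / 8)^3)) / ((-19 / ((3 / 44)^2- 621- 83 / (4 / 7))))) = 911812057856 / 1675971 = 544050.02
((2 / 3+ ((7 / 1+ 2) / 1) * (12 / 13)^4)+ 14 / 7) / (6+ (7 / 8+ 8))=0.62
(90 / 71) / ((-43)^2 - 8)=90 / 130711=0.00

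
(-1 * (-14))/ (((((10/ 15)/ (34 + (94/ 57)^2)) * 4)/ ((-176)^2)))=6467122816/ 1083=5971489.21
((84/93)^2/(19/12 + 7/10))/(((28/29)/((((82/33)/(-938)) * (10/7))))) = -0.00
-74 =-74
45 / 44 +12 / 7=843 / 308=2.74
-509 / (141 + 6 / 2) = -509 / 144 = -3.53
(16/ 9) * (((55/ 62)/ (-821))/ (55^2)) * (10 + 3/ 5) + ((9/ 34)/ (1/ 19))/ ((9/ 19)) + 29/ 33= 24621919259/ 2141701650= 11.50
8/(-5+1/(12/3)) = -32/19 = -1.68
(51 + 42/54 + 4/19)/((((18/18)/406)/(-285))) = -18046700/3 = -6015566.67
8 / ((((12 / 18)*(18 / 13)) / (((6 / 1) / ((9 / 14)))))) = 728 / 9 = 80.89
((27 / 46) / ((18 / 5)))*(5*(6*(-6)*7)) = -4725 / 23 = -205.43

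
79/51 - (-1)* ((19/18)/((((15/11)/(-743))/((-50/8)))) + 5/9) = 13207123/3672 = 3596.71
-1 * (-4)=4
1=1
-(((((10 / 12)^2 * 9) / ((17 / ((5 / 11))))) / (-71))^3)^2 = -3814697265625 / 22436736083599722763118546944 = -0.00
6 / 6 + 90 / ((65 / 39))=55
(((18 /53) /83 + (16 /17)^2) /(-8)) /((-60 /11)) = 6222403 /305114640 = 0.02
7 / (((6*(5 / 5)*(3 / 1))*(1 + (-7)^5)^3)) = -7 / 85440854423088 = -0.00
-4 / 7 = -0.57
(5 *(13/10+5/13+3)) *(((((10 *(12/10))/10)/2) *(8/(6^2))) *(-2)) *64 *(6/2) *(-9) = 701568/65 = 10793.35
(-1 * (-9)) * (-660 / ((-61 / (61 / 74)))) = 2970 / 37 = 80.27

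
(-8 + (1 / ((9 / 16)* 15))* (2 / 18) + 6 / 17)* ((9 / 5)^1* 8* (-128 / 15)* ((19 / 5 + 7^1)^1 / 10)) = 161462272 / 159375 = 1013.10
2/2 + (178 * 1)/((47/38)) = 144.91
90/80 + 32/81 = 985/648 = 1.52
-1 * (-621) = 621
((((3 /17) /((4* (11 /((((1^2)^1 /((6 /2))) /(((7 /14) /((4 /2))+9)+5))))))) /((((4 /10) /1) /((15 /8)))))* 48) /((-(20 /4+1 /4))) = -100 /24871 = -0.00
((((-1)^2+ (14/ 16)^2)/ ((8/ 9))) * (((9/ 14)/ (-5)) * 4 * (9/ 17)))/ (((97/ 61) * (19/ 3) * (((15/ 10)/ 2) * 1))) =-5024997/ 70181440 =-0.07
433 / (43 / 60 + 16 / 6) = 25980 / 203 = 127.98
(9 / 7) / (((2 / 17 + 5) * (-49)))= -51 / 9947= -0.01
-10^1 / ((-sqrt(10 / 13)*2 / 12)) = 6*sqrt(130) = 68.41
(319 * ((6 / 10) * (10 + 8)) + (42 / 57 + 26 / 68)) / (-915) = -3710537 / 985150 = -3.77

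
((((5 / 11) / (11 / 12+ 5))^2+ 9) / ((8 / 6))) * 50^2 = 10299841875 / 609961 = 16886.07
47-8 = 39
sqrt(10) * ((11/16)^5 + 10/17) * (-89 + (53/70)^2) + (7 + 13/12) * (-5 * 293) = -142105/12 - 5729678566457 * sqrt(10)/87346380800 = -12049.52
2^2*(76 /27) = 304 /27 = 11.26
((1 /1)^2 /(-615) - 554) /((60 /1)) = -9.23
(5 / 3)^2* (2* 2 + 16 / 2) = 100 / 3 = 33.33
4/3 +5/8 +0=47/24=1.96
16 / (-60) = -0.27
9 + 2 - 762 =-751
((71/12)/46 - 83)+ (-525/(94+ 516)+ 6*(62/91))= -244041691/3064152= -79.64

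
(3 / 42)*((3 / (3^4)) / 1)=1 / 378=0.00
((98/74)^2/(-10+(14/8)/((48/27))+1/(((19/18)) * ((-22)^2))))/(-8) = 44159192/1815615715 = 0.02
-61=-61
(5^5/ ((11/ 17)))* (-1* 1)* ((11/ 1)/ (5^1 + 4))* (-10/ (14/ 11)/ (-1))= -2921875/ 63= -46378.97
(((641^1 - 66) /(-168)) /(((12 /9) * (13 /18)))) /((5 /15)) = -15525 /1456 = -10.66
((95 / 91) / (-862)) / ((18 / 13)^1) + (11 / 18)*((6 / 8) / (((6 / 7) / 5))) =387055 / 144816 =2.67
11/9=1.22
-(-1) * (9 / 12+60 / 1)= 243 / 4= 60.75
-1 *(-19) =19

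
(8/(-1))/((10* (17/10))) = -8/17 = -0.47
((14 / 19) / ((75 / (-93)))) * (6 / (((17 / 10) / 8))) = -41664 / 1615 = -25.80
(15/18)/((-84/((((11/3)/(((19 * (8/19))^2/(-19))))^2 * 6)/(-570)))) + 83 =1542097147/18579456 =83.00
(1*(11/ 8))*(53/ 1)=583/ 8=72.88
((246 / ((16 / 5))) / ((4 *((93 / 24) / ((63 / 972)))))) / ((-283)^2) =1435 / 357517296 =0.00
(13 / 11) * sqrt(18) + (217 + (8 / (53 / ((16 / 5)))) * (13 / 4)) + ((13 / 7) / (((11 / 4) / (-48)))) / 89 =39 * sqrt(2) / 11 + 396271173 / 1816045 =223.22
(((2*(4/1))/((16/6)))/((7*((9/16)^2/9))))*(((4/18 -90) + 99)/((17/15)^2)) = 531200/6069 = 87.53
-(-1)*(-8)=-8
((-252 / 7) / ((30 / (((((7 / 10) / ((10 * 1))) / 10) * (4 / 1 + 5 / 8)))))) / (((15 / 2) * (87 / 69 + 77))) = -5957 / 90000000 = -0.00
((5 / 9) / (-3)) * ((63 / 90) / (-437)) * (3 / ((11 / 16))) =56 / 43263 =0.00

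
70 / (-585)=-14 / 117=-0.12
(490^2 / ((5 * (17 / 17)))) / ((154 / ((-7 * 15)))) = -360150 / 11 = -32740.91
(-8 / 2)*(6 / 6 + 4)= -20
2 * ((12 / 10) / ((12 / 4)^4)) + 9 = 1219 / 135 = 9.03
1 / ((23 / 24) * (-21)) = -8 / 161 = -0.05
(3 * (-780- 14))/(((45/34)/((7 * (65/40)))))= -614159/30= -20471.97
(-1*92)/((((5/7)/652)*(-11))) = 419888/55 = 7634.33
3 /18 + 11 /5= 71 /30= 2.37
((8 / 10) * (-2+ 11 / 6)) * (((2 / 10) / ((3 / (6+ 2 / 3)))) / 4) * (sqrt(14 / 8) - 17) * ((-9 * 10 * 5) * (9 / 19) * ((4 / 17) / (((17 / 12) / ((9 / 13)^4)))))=-18895680 / 9225203+ 9447840 * sqrt(7) / 156828451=-1.89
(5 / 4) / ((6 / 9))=15 / 8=1.88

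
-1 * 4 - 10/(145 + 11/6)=-3584/881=-4.07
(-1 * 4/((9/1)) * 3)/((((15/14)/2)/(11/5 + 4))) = -3472/225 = -15.43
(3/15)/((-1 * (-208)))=1/1040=0.00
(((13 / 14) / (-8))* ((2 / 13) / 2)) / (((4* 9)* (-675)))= 0.00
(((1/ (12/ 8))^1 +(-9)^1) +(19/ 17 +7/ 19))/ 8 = -6635/ 7752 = -0.86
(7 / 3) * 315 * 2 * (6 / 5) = 1764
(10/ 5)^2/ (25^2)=4/ 625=0.01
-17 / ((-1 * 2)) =17 / 2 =8.50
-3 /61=-0.05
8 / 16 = 1 / 2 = 0.50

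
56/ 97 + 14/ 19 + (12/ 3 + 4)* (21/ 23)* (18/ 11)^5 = 594027109438/ 6826790839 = 87.01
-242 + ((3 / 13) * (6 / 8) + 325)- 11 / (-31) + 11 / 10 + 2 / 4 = 85.13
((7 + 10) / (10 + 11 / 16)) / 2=136 / 171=0.80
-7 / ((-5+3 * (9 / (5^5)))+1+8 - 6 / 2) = -21875 / 3152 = -6.94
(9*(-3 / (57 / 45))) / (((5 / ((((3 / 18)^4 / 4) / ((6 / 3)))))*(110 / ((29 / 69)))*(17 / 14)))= -203 / 156900480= -0.00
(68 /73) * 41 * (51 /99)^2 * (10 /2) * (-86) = -346464760 /79497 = -4358.21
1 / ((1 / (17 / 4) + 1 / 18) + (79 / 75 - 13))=-7650 / 89167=-0.09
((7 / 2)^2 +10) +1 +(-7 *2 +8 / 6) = 127 / 12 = 10.58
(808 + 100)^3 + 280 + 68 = 748613660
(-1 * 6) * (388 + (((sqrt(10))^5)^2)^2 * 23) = -1380000002328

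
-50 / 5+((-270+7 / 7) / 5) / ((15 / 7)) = -2633 / 75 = -35.11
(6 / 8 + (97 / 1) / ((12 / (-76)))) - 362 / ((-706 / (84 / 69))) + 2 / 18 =-179125667 / 292284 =-612.85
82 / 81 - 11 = -809 / 81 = -9.99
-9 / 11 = -0.82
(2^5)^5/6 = 16777216/3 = 5592405.33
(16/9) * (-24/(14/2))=-128/21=-6.10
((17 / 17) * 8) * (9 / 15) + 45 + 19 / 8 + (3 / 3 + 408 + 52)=20527 / 40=513.18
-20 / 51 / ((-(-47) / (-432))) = 2880 / 799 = 3.60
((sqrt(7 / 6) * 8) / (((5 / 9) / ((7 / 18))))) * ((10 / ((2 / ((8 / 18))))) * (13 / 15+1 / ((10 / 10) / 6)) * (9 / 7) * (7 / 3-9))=-3296 * sqrt(42) / 27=-791.13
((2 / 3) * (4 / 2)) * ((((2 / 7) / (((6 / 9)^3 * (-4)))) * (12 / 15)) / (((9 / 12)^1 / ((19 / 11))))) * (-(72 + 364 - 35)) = 91428 / 385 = 237.48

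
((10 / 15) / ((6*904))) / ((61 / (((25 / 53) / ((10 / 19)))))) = 95 / 52607376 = 0.00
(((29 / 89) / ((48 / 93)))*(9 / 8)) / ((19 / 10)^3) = 0.10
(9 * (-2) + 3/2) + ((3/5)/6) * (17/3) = -239/15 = -15.93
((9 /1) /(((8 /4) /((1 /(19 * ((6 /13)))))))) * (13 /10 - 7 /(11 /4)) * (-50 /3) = 8905 /836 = 10.65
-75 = -75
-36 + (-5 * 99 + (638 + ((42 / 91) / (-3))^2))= 18087 / 169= 107.02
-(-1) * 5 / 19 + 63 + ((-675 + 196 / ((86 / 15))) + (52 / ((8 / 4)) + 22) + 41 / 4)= -1697075 / 3268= -519.30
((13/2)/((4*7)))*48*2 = 156/7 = 22.29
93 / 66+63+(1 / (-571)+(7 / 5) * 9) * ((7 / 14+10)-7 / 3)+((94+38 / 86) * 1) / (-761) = 1030773596881 / 6165994890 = 167.17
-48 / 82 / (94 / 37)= -444 / 1927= -0.23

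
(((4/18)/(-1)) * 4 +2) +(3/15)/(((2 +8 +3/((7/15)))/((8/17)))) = 98254/87975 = 1.12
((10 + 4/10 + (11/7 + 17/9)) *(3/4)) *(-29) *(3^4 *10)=-244184.14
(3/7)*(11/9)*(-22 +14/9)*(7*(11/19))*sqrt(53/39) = -22264*sqrt(2067)/20007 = -50.59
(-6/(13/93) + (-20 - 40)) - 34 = -1780/13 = -136.92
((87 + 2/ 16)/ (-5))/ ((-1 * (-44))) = -697/ 1760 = -0.40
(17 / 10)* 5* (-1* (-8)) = 68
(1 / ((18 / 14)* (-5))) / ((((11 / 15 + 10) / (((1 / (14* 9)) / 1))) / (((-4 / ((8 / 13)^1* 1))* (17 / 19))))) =221 / 330372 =0.00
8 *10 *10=800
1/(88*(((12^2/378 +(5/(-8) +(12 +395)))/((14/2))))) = 147/751685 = 0.00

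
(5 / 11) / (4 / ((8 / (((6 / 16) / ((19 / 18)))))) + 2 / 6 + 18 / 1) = 2280 / 92851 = 0.02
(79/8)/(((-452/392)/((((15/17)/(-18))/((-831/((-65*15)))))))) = 6290375/12770808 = 0.49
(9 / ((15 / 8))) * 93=2232 / 5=446.40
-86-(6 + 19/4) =-387/4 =-96.75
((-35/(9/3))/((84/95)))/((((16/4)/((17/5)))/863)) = -1393745/144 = -9678.78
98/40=49/20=2.45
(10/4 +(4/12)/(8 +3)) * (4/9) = 334/297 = 1.12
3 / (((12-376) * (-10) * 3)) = 1 / 3640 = 0.00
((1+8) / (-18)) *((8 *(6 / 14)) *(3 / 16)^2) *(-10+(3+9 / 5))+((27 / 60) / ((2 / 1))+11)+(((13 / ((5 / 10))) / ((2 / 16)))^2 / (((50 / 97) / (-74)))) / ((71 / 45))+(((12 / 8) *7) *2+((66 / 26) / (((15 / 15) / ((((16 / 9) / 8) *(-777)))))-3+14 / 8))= -4069854751439 / 1033760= -3936943.54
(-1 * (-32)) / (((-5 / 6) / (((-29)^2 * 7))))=-1130304 / 5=-226060.80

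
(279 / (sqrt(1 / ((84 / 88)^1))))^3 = 456070419 *sqrt(462) / 484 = 20253847.27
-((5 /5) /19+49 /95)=-54 /95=-0.57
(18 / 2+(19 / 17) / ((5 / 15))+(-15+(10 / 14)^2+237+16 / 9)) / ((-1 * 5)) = -1774097 / 37485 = -47.33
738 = 738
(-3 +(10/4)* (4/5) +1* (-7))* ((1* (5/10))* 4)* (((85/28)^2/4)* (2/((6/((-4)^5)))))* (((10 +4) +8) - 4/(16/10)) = 12022400/49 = 245355.10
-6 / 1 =-6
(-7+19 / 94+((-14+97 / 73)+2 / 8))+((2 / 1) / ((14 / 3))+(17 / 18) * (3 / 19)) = -102078055 / 5475876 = -18.64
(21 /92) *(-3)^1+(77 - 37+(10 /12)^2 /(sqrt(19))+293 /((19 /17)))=25 *sqrt(19) /684+526975 /1748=301.63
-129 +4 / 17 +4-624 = -12729 / 17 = -748.76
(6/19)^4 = 1296/130321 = 0.01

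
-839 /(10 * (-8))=839 /80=10.49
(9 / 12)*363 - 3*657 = -6795 / 4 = -1698.75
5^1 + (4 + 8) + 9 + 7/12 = 319/12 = 26.58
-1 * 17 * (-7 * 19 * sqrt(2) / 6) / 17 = 133 * sqrt(2) / 6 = 31.35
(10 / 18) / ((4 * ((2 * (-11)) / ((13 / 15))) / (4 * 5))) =-65 / 594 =-0.11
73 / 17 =4.29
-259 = -259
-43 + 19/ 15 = -626/ 15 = -41.73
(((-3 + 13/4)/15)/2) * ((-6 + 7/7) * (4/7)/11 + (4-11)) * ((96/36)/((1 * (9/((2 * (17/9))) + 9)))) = -0.01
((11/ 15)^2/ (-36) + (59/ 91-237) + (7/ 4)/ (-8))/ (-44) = 1395096413/ 259459200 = 5.38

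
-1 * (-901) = 901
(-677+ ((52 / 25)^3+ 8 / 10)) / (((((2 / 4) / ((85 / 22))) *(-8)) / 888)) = 19672007079 / 34375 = 572276.57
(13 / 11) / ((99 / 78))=338 / 363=0.93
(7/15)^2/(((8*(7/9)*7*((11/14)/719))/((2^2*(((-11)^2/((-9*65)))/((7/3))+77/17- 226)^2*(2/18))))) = 19005169253933756/190388323125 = 99823.19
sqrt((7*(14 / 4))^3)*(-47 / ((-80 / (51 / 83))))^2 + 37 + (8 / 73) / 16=52.81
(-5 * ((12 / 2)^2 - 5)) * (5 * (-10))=7750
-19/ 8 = -2.38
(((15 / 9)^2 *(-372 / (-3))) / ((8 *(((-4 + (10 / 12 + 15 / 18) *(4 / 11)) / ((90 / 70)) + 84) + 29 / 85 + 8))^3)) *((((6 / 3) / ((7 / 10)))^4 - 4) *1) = 52090870198111903125 / 892208986000402295247904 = 0.00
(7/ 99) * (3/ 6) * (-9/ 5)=-7/ 110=-0.06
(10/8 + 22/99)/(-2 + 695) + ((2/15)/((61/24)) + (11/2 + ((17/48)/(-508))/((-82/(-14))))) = 3521156459831/633932671680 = 5.55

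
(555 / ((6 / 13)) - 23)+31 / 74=43657 / 37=1179.92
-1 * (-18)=18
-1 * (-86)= 86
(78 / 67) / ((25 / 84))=6552 / 1675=3.91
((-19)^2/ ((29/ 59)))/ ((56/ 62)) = 660269/ 812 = 813.14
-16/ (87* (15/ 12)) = -64/ 435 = -0.15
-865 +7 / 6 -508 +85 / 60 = -16445 / 12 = -1370.42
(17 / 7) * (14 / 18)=1.89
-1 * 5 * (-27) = 135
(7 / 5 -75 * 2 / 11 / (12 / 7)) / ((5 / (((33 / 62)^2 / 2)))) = -71379 / 384400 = -0.19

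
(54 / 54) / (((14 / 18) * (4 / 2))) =9 / 14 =0.64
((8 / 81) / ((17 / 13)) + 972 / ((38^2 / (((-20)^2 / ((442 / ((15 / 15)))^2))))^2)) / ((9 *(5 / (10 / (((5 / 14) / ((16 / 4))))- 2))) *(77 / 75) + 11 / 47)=4469261743542938200 / 38702799930927054897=0.12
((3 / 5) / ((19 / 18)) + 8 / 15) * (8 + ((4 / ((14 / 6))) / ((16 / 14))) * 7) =5809 / 285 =20.38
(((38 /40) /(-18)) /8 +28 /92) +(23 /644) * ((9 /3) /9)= 0.31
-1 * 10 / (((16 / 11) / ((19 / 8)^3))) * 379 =-142975855 / 4096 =-34906.21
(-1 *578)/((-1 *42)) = 289/21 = 13.76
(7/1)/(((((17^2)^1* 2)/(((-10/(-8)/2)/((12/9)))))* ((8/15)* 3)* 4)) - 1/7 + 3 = 11841115/4143104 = 2.86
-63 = -63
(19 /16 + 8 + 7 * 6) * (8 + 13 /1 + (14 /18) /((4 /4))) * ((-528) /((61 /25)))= -14714700 /61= -241224.59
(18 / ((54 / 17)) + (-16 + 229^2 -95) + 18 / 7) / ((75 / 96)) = 35171296 / 525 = 66992.94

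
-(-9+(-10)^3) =1009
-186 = -186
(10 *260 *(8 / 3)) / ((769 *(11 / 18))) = 124800 / 8459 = 14.75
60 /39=20 /13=1.54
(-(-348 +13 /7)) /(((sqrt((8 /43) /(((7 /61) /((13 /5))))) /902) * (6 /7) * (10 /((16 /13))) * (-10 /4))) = -4371092 * sqrt(2386930) /773175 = -8734.38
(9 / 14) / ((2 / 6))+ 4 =83 / 14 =5.93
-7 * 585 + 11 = -4084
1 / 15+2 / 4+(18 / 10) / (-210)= 293 / 525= 0.56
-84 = -84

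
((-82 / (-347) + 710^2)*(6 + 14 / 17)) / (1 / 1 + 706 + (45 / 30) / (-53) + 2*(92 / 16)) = 4787.58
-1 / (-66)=0.02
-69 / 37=-1.86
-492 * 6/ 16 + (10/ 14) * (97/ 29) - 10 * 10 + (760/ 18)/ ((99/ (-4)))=-102669587/ 361746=-283.82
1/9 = 0.11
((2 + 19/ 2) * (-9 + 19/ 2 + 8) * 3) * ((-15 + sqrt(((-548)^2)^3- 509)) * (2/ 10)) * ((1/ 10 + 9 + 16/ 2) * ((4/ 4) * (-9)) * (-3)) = -16247223/ 40 + 5415741 * sqrt(27082163202493955)/ 200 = 4456249791442.74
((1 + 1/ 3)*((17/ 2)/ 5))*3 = 34/ 5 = 6.80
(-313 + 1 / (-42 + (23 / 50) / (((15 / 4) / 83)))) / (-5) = 3735091 / 59660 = 62.61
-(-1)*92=92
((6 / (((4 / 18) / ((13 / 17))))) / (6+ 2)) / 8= 351 / 1088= 0.32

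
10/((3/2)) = 20/3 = 6.67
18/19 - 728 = -727.05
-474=-474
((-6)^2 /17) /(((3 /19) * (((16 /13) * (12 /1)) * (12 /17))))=247 /192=1.29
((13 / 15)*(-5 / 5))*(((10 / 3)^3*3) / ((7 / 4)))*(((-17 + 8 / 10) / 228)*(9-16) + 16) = -3259880 / 3591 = -907.79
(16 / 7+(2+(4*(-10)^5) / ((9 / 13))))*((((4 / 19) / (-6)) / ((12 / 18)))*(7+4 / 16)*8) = 2111184340 / 1197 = 1763729.61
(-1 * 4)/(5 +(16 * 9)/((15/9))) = -20/457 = -0.04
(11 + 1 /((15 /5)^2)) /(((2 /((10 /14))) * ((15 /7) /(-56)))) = -2800 /27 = -103.70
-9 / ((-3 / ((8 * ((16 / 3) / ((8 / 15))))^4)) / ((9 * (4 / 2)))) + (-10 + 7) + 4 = 2211840001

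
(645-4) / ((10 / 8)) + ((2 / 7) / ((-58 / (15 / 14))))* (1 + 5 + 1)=512.76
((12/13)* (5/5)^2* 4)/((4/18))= 16.62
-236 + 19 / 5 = -1161 / 5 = -232.20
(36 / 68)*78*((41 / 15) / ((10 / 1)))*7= 33579 / 425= 79.01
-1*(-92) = 92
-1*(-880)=880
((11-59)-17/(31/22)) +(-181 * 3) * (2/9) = -16808/93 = -180.73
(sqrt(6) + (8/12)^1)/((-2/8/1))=-12.46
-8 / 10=-4 / 5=-0.80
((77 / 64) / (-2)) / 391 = -77 / 50048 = -0.00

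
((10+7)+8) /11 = 25 /11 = 2.27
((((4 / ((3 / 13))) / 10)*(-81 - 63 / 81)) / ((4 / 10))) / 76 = -2392 / 513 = -4.66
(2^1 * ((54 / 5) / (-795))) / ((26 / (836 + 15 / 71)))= -82206 / 94075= -0.87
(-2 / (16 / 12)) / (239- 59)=-1 / 120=-0.01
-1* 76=-76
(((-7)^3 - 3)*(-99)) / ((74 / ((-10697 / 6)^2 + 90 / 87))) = 6314819176523 / 4292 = 1471299901.33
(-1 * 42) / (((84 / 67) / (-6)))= 201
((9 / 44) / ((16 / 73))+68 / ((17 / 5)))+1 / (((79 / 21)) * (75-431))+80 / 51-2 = 5175323573 / 252441024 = 20.50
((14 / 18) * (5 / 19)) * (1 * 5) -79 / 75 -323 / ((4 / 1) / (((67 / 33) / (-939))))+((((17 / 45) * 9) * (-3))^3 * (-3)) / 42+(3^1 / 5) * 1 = 157731812771 / 2060635500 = 76.55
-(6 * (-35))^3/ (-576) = -128625/ 8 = -16078.12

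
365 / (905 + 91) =0.37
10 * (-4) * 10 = -400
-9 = -9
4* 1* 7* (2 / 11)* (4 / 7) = 32 / 11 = 2.91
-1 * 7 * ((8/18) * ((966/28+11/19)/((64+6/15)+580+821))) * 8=-746480/1252917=-0.60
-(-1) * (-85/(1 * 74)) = -1.15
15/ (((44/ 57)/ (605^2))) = 28450125/ 4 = 7112531.25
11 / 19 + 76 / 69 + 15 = 21868 / 1311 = 16.68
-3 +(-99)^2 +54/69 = 225372/23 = 9798.78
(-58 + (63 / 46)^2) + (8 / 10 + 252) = 2080829 / 10580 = 196.68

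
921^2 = 848241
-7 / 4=-1.75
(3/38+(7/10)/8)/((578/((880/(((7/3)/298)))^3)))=769947496777958400/1883413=408804386917.77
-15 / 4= -3.75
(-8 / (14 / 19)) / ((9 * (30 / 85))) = -646 / 189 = -3.42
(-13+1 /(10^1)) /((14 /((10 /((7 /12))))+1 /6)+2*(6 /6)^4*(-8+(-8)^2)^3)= -0.00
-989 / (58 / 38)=-18791 / 29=-647.97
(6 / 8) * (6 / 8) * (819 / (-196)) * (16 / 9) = -117 / 28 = -4.18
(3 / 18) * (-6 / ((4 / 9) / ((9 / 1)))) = -81 / 4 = -20.25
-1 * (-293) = 293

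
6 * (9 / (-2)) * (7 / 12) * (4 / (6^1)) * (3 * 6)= -189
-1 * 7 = -7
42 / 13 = 3.23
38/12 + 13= 97/6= 16.17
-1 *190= -190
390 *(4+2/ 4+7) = 4485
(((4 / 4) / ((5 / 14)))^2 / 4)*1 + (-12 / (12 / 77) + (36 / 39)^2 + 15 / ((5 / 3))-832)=-3790619 / 4225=-897.19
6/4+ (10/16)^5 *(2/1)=27701/16384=1.69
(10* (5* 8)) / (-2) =-200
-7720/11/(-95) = 1544/209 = 7.39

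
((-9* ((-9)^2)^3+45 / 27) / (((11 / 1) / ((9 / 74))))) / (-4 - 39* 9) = 148.97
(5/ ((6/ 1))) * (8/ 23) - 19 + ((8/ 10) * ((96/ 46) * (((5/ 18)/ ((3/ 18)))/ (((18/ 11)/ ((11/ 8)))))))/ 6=-11377/ 621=-18.32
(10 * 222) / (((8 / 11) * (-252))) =-2035 / 168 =-12.11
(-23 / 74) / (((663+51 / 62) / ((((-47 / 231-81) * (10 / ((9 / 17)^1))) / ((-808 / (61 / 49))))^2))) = -99186188502537025 / 37931532658170641028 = -0.00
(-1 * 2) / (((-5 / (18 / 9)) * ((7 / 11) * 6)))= 22 / 105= 0.21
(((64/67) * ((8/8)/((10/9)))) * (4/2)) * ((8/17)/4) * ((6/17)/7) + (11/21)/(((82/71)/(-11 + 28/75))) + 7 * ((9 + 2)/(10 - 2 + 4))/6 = -5344420717/1428989400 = -3.74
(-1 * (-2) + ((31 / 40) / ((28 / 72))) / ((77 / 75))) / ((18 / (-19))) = -161443 / 38808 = -4.16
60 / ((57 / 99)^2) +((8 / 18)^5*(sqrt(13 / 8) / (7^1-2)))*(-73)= 65340 / 361-18688*sqrt(26) / 295245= 180.67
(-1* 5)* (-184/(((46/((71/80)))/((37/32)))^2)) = 0.46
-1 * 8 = -8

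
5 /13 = 0.38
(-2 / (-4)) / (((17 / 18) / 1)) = 9 / 17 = 0.53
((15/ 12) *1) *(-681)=-3405/ 4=-851.25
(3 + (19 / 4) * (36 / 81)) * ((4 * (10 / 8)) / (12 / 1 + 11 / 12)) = 1.98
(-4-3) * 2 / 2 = -7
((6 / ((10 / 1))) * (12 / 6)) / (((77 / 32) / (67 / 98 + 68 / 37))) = 877728 / 698005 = 1.26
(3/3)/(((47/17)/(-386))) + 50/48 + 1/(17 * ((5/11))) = -13274197/95880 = -138.45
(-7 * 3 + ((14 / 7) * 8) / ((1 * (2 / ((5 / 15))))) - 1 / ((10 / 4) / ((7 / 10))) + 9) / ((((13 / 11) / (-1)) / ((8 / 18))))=31724 / 8775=3.62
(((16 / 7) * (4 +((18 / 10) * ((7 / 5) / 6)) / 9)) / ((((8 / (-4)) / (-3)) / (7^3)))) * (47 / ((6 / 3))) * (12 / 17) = 33550104 / 425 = 78941.42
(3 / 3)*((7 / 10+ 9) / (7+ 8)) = 97 / 150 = 0.65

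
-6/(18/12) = -4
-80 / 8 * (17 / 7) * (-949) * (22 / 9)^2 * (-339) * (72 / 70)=-7058768288 / 147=-48018831.89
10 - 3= 7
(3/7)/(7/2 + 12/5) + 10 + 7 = 7051/413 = 17.07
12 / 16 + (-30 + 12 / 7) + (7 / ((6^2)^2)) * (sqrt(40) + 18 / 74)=-1026923 / 37296 + 7 * sqrt(10) / 648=-27.50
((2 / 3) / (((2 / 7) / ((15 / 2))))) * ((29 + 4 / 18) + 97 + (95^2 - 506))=2723245 / 18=151291.39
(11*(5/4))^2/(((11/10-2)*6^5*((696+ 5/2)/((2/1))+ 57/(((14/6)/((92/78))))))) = -275275/3852339264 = -0.00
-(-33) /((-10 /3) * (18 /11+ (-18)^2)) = -121 /3980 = -0.03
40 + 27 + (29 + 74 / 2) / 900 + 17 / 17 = 68.07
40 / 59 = 0.68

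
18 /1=18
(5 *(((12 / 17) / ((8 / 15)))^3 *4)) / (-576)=-50625 / 628864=-0.08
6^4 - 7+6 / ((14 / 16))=9071 / 7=1295.86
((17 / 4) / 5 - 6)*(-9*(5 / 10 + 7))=347.62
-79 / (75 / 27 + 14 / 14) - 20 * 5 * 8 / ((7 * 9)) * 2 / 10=-50233 / 2142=-23.45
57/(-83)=-57/83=-0.69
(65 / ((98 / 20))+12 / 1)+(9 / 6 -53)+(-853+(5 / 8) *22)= -169635 / 196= -865.48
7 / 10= 0.70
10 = 10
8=8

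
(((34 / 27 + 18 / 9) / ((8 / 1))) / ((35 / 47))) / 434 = 517 / 410130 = 0.00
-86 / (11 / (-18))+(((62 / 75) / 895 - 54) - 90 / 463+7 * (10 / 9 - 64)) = -362743850452 / 1025602875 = -353.69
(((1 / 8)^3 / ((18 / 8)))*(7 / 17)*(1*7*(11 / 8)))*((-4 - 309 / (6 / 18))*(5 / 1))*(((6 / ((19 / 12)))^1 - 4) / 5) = 26411 / 39168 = 0.67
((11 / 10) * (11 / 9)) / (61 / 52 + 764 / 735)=154154 / 253689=0.61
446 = 446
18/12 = 3/2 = 1.50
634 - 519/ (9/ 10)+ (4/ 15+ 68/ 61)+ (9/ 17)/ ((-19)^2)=109904141/ 1871785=58.72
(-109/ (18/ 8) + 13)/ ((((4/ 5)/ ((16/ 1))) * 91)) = -7.79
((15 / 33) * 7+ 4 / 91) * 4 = 12916 / 1001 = 12.90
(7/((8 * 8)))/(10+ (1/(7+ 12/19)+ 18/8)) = 1015/114896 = 0.01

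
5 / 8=0.62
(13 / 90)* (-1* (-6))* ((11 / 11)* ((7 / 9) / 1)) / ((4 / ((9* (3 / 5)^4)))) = 2457 / 12500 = 0.20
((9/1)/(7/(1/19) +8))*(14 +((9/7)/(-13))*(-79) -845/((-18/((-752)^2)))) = 21742232905/12831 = 1694508.06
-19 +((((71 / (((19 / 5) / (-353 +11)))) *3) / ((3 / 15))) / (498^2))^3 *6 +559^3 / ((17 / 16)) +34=3654971464286766639469 / 22231945389092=164401783.12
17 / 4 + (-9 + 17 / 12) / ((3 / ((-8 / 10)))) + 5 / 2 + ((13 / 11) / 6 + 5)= 27659 / 1980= 13.97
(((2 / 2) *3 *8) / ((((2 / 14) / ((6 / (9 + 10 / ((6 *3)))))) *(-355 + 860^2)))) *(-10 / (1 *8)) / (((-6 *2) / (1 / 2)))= 63 / 8476676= 0.00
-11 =-11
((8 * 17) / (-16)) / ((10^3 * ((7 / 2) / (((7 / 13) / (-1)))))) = 17 / 13000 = 0.00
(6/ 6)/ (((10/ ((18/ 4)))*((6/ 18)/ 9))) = 243/ 20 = 12.15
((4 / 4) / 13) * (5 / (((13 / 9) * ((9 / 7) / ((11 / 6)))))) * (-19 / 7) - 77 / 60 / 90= -953513 / 912600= -1.04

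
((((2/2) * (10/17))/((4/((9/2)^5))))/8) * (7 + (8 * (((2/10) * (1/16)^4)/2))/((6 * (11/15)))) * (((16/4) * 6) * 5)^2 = 167612306302125/49020928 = 3419198.97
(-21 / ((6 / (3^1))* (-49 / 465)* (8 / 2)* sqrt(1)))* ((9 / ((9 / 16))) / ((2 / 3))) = 4185 / 7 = 597.86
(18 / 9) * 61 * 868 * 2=211792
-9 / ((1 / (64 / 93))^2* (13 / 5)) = -20480 / 12493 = -1.64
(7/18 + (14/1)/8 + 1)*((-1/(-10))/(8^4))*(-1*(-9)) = 113/163840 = 0.00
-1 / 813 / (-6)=0.00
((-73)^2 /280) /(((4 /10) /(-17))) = -90593 /112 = -808.87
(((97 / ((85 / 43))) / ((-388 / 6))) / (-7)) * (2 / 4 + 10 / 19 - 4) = -14577 / 45220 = -0.32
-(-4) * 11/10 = 22/5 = 4.40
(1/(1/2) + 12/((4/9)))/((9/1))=29/9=3.22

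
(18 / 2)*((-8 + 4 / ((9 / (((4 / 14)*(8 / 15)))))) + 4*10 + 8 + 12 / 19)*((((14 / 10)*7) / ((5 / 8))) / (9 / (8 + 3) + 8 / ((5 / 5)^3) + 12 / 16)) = 1800582784 / 2999625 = 600.27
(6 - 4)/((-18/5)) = -5/9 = -0.56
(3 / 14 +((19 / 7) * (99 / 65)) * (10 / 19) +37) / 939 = 7169 / 170898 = 0.04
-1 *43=-43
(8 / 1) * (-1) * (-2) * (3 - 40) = -592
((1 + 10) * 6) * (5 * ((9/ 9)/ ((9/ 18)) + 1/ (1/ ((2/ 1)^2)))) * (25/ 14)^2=309375/ 49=6313.78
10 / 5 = 2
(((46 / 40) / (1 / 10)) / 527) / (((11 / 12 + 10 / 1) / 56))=7728 / 69037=0.11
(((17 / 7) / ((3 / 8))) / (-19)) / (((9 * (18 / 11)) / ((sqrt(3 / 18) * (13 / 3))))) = -4862 * sqrt(6) / 290871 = -0.04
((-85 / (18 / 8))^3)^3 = -60716992766464000000000 / 387420489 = -156721171157429.42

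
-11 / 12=-0.92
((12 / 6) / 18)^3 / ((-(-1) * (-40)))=-1 / 29160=-0.00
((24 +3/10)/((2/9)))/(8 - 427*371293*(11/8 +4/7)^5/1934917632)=83232582301309206528/4346855780450319655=19.15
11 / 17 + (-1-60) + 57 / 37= -36993 / 629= -58.81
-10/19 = -0.53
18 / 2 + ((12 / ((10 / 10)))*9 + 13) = 130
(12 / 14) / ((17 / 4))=24 / 119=0.20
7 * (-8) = -56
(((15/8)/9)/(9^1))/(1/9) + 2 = 53/24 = 2.21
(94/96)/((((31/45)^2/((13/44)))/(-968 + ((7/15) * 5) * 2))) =-198651375/338272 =-587.25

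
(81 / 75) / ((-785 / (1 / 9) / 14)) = -42 / 19625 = -0.00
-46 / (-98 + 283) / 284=-23 / 26270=-0.00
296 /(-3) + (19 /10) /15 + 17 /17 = -4877 /50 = -97.54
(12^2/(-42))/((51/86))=-5.78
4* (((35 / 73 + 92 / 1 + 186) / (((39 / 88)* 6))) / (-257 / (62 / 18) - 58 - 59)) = -2520796 / 1153035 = -2.19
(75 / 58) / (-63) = -0.02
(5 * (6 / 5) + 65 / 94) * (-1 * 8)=-2516 / 47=-53.53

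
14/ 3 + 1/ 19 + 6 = 611/ 57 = 10.72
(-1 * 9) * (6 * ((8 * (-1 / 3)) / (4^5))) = 9 / 64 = 0.14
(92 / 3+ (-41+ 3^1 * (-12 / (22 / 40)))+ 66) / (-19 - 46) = 0.15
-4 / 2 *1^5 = -2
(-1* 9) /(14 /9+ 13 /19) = -1539 /383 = -4.02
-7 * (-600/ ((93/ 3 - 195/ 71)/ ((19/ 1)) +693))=5665800/ 936863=6.05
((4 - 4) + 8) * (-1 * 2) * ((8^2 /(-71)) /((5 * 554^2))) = 256 /27238795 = 0.00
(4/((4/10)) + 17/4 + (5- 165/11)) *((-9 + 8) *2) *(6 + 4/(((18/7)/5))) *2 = -2108/9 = -234.22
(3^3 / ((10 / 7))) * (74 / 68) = 6993 / 340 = 20.57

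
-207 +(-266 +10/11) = -5193/11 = -472.09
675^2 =455625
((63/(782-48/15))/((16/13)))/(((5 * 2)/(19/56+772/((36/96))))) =4496869/332288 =13.53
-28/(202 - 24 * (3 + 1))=-14/53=-0.26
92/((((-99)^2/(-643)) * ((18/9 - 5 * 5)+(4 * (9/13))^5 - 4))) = -21964208708/494374838265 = -0.04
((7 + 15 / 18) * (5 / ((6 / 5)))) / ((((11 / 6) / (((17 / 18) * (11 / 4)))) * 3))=19975 / 1296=15.41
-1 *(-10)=10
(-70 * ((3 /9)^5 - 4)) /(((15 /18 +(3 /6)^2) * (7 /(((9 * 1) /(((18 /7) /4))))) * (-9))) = -543760 /9477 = -57.38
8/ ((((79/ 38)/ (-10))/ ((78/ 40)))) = -5928/ 79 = -75.04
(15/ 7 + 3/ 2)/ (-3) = -17/ 14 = -1.21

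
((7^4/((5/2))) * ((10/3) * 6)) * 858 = 16480464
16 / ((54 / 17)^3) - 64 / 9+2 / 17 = -2173048 / 334611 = -6.49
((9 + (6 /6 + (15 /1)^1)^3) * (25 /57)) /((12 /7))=718375 /684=1050.26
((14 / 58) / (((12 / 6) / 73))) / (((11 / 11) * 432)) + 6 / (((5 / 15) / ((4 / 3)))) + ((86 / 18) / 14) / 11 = 46402691 / 1929312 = 24.05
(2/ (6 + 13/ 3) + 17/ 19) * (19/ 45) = 641/ 1395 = 0.46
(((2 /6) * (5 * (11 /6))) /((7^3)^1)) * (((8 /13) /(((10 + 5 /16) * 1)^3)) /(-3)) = -16384 /9833098275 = -0.00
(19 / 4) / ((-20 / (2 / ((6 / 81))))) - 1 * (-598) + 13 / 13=592.59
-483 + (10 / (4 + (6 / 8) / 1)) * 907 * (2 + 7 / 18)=697427 / 171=4078.52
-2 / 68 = -0.03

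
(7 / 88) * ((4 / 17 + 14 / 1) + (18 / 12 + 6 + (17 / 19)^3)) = 36650901 / 20522128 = 1.79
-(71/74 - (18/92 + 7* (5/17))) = 18735/14467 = 1.30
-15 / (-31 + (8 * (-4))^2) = -5 / 331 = -0.02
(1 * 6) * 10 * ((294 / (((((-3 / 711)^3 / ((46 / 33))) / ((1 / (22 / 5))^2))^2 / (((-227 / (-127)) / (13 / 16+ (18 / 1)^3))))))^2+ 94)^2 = 2815695379076570563201476000000000000000000000.00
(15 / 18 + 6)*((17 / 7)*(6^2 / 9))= 1394 / 21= 66.38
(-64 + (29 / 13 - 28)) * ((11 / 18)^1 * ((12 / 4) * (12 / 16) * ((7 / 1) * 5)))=-449295 / 104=-4320.14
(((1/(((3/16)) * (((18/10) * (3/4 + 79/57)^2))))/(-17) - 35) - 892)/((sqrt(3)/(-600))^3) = 89704807144000000 * sqrt(3)/4031873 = 38536254404.98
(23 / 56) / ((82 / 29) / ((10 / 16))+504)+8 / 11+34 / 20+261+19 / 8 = 265.80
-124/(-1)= 124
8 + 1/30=241/30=8.03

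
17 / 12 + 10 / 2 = 77 / 12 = 6.42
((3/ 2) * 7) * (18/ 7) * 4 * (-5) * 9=-4860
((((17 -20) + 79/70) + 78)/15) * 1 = 5329/1050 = 5.08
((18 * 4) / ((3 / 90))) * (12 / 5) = 5184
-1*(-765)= 765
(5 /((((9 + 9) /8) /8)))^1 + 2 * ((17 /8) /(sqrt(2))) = 17 * sqrt(2) /8 + 160 /9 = 20.78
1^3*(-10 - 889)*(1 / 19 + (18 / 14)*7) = -154628 / 19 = -8138.32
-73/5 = -14.60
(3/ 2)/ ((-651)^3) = -1/ 183929634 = -0.00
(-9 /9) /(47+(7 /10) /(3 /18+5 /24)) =-15 /733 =-0.02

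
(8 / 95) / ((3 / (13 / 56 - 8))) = -29 / 133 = -0.22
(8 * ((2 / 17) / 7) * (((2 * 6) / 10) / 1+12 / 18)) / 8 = 8 / 255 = 0.03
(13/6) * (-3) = -13/2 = -6.50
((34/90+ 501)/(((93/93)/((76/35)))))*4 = 6858848/1575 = 4354.82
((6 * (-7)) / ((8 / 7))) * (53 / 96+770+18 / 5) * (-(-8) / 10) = -18208057 / 800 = -22760.07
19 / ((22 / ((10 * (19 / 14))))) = 1805 / 154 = 11.72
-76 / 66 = -38 / 33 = -1.15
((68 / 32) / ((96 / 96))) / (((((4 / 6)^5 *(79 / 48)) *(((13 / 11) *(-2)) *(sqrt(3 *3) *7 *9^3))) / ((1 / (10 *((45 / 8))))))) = -187 / 38820600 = -0.00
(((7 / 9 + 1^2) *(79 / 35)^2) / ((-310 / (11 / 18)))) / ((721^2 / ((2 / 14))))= -274604 / 55965627199125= -0.00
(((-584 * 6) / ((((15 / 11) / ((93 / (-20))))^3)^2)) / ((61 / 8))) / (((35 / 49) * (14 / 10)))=-344326452986912979 / 476562500000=-722521.08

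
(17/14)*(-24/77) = -204/539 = -0.38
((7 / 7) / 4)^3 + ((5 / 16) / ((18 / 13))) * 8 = 1.82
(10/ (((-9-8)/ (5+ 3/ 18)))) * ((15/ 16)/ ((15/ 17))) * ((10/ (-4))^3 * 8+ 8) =6045/ 16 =377.81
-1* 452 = -452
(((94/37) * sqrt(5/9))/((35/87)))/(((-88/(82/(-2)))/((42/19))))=167649 * sqrt(5)/77330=4.85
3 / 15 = 1 / 5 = 0.20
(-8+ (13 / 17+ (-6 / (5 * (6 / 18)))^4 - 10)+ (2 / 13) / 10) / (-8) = -5205299 / 276250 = -18.84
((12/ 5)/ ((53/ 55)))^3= 15.45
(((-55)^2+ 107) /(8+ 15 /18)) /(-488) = -2349 /3233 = -0.73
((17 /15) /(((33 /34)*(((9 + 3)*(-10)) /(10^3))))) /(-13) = 2890 /3861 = 0.75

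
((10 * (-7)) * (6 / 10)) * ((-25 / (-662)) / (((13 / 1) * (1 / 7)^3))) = -180075 / 4303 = -41.85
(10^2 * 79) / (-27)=-7900 / 27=-292.59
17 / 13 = 1.31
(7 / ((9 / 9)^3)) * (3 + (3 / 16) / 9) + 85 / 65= 14011 / 624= 22.45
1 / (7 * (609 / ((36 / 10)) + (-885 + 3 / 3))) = -6 / 30023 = -0.00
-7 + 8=1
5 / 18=0.28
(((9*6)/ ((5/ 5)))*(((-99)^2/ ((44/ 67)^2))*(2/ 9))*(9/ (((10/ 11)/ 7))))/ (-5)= -755943111/ 200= -3779715.56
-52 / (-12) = 13 / 3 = 4.33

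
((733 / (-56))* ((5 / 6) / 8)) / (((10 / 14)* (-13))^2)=-5131 / 324480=-0.02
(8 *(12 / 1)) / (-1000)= -12 / 125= -0.10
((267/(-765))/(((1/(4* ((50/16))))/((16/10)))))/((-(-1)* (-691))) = 356/35241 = 0.01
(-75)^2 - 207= 5418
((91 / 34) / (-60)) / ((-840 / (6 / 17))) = 0.00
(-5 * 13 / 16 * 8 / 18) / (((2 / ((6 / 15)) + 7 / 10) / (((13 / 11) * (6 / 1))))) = -4225 / 1881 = -2.25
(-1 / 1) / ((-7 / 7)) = 1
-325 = -325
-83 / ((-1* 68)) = 1.22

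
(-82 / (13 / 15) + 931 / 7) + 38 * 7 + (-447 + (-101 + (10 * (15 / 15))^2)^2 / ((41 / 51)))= -75351 / 533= -141.37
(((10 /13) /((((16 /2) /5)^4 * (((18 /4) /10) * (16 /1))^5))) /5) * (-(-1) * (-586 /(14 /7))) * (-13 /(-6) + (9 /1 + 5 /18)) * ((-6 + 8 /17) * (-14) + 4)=-10197201171875 /30788409360384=-0.33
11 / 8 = 1.38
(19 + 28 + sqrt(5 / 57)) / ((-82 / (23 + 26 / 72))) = -39527 / 2952 - 841 * sqrt(285) / 168264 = -13.47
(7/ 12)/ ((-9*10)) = -7/ 1080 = -0.01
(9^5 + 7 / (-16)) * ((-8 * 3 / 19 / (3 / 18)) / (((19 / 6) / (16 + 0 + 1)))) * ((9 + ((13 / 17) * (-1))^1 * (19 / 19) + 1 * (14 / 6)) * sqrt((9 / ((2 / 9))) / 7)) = -5892574149 * sqrt(14) / 361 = -61074774.49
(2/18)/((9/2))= 2/81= 0.02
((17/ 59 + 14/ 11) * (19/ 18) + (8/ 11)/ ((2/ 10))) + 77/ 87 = 2089921/ 338778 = 6.17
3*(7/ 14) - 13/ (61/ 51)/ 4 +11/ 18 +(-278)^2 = 169714333/ 2196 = 77283.39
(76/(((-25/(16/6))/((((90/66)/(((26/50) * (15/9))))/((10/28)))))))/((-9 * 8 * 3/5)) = 1064/1287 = 0.83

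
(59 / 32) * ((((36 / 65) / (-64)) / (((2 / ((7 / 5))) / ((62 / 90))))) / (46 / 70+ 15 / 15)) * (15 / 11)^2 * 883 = -712218087 / 93423616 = -7.62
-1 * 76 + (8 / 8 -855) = -930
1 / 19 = 0.05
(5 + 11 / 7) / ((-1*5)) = -46 / 35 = -1.31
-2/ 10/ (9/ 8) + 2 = 82/ 45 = 1.82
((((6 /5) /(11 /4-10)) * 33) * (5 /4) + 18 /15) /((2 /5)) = -408 /29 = -14.07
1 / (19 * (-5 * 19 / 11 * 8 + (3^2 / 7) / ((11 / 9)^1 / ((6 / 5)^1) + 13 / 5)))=-75229 / 98247290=-0.00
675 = 675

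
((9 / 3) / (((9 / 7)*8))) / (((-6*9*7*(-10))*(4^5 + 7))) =1 / 13361760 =0.00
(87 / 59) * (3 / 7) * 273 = 10179 / 59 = 172.53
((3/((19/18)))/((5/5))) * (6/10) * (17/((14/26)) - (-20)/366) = 2187702/40565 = 53.93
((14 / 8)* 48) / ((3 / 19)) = 532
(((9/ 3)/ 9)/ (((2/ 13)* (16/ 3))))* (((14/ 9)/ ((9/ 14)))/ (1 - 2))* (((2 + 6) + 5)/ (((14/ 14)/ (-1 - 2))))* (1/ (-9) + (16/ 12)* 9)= 886067/ 1944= 455.80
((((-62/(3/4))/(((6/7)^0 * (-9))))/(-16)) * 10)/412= -155/11124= -0.01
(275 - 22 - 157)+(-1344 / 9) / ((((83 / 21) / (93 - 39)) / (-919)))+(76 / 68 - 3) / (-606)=801676422032 / 427533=1875121.74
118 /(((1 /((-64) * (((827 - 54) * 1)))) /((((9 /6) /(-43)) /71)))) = 8756544 /3053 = 2868.18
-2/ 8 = -1/ 4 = -0.25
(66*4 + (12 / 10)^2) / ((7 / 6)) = 5688 / 25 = 227.52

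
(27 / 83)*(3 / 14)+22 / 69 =31153 / 80178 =0.39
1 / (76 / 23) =23 / 76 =0.30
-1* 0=0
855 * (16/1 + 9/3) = 16245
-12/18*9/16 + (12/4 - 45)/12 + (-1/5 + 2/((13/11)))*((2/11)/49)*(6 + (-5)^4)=-106773/280280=-0.38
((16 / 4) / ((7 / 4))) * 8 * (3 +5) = 1024 / 7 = 146.29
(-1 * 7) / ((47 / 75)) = -525 / 47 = -11.17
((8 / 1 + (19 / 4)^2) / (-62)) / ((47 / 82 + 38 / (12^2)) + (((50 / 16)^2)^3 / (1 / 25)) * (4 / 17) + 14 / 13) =-81669040128 / 907952599528859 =-0.00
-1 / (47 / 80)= -80 / 47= -1.70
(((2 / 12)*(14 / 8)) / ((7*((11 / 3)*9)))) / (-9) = -1 / 7128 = -0.00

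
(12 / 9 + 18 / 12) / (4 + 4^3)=1 / 24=0.04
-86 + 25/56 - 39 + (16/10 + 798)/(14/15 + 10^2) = -4944243/42392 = -116.63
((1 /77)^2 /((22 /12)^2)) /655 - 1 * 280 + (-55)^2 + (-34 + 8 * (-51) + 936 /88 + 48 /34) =18493412899342 /7988349215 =2315.05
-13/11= -1.18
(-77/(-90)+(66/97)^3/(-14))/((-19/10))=-478993427/1092469581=-0.44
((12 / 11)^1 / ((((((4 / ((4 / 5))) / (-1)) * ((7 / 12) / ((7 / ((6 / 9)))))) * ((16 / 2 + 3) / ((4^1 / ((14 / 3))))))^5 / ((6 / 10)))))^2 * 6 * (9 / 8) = 1888627587614233803620352 / 216437582320051337531494140625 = 0.00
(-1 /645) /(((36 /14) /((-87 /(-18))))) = -203 /69660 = -0.00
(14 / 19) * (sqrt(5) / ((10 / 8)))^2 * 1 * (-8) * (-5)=1792 / 19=94.32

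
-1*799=-799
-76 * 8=-608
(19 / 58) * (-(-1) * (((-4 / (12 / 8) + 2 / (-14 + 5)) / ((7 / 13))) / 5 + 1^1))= -437 / 18270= -0.02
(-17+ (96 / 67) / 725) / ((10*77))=-825679 / 37402750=-0.02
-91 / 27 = -3.37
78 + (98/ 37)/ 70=14437/ 185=78.04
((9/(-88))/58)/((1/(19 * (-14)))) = 1197/2552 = 0.47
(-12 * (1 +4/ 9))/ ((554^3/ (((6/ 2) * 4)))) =-0.00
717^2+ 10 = 514099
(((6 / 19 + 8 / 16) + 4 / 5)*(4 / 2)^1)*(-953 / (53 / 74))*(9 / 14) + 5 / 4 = -389528347 / 140980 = -2763.00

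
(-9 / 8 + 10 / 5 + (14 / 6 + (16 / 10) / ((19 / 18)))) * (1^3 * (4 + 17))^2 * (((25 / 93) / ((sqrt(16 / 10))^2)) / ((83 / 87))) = 1147919325 / 3128768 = 366.89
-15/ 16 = -0.94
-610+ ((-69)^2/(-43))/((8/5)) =-233645/344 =-679.20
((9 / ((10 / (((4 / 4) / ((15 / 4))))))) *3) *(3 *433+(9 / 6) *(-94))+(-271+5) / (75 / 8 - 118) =18166636 / 21725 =836.21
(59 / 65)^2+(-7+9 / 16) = -379479 / 67600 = -5.61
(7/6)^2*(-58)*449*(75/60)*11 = -35091595/72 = -487383.26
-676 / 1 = -676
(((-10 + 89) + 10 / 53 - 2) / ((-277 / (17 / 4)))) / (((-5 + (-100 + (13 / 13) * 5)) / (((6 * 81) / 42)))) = 5633307 / 41106800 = 0.14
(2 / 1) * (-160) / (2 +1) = -320 / 3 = -106.67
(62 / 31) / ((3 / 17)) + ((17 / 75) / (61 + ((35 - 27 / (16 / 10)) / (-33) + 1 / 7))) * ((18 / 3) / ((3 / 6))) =95557442 / 8398275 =11.38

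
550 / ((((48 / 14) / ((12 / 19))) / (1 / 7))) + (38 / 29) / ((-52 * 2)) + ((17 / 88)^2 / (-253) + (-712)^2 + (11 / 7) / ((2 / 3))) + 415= 49843510378806707 / 98237851712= 507375.82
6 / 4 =3 / 2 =1.50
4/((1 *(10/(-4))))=-8/5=-1.60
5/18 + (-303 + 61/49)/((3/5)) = -443335/882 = -502.65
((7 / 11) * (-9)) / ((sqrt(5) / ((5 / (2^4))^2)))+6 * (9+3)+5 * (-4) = 52 -315 * sqrt(5) / 2816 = 51.75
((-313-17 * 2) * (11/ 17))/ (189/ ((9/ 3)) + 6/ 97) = -370249/ 103989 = -3.56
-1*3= -3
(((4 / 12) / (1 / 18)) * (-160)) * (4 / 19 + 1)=-22080 / 19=-1162.11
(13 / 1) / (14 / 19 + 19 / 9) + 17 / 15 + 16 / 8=56234 / 7305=7.70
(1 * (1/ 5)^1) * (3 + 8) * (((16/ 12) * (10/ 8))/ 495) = 1/ 135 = 0.01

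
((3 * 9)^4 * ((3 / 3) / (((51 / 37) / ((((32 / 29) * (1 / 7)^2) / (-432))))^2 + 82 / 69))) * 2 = 0.00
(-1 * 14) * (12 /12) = -14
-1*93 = -93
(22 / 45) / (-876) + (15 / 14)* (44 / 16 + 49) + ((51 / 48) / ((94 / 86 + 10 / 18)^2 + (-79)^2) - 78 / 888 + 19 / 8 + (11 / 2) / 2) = 2309810507719056329 / 38189288931791760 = 60.48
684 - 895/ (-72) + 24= 51871/ 72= 720.43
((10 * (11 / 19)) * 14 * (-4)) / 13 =-6160 / 247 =-24.94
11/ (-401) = -0.03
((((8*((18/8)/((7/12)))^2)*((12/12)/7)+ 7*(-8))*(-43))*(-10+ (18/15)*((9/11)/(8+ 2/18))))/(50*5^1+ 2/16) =-16591609856/250515195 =-66.23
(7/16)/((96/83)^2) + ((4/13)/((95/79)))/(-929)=55280375149/169178480640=0.33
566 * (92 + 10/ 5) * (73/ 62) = 1941946/ 31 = 62643.42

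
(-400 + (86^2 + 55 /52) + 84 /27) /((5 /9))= 3276079 /260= 12600.30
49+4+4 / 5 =269 / 5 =53.80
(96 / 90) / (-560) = -1 / 525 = -0.00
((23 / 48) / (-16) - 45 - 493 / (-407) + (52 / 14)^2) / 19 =-459834817 / 291008256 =-1.58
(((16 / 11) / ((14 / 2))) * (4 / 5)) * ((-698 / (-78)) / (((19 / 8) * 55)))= 178688 / 15690675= 0.01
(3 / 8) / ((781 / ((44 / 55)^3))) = 24 / 97625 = 0.00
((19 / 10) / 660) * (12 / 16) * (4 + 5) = 171 / 8800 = 0.02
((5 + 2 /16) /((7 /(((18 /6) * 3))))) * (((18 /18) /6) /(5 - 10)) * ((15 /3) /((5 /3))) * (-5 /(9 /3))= 123 /112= 1.10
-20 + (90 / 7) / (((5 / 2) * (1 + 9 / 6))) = -628 / 35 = -17.94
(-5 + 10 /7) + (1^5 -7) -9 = -130 /7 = -18.57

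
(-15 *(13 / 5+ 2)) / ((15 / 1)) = -4.60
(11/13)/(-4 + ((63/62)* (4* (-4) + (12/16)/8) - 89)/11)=-240064/3847207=-0.06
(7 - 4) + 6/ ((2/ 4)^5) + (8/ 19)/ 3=11123/ 57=195.14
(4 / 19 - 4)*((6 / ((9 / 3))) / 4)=-1.89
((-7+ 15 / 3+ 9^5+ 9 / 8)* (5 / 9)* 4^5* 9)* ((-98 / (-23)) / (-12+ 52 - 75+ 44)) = 29627987200 / 207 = 143130372.95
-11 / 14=-0.79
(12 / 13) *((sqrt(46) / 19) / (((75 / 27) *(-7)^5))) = -108 *sqrt(46) / 103783225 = -0.00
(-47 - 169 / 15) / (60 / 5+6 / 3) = -437 / 105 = -4.16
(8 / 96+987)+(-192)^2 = 454213 / 12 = 37851.08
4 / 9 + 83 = 751 / 9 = 83.44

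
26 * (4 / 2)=52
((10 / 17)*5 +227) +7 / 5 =19664 / 85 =231.34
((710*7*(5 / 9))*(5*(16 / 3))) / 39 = 1988000 / 1053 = 1887.94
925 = 925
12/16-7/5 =-13/20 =-0.65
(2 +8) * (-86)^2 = 73960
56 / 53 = 1.06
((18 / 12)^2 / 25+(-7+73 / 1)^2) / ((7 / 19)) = 8276571 / 700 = 11823.67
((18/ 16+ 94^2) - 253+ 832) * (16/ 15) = 150658/ 15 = 10043.87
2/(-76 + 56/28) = -1/37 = -0.03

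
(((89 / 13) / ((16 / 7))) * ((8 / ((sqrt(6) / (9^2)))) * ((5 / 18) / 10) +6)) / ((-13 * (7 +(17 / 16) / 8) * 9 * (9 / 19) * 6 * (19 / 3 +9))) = -23674 * sqrt(6) / 95818437 - 47348 / 95818437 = -0.00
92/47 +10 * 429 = 201722/47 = 4291.96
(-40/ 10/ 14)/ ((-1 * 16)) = 1/ 56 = 0.02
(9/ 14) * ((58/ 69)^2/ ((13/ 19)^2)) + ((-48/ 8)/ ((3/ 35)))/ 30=-2559043/ 1877421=-1.36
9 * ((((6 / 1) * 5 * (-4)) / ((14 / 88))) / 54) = -880 / 7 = -125.71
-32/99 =-0.32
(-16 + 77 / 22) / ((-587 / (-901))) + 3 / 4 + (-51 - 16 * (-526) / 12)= 4451081 / 7044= 631.90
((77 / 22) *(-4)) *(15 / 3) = -70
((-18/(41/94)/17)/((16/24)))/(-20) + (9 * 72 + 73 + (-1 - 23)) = 4859359/6970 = 697.18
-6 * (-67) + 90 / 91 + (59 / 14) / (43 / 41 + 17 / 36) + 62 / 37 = 407.44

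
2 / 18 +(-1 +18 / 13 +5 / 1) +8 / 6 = 799 / 117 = 6.83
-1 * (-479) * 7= 3353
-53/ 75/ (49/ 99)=-1749/ 1225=-1.43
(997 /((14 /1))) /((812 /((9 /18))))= 997 /22736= 0.04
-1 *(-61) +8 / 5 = 313 / 5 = 62.60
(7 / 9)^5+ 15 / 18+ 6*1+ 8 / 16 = 449833 / 59049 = 7.62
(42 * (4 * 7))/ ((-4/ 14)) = -4116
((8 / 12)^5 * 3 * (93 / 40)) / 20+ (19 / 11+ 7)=65141 / 7425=8.77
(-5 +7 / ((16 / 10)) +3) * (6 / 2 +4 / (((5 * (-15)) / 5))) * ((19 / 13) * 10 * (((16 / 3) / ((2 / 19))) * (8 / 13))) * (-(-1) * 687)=1030386416 / 507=2032320.35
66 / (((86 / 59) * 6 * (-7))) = -649 / 602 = -1.08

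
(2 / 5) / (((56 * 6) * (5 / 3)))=1 / 1400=0.00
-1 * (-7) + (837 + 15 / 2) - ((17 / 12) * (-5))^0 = 1701 / 2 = 850.50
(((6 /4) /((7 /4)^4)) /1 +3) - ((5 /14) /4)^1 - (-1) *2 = 97397 /19208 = 5.07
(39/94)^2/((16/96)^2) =13689/2209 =6.20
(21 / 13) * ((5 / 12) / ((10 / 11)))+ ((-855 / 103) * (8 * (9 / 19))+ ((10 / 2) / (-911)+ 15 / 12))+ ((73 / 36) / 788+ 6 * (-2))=-41.47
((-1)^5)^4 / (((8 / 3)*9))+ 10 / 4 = 61 / 24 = 2.54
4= 4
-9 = -9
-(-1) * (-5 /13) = -5 /13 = -0.38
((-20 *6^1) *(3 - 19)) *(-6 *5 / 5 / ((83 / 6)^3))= -2488320 / 571787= -4.35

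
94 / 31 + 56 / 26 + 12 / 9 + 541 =661951 / 1209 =547.52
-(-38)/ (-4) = -19/ 2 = -9.50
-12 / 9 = -1.33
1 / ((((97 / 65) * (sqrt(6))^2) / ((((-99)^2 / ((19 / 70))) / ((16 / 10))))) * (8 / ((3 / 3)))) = 37162125 / 117952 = 315.06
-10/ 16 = -5/ 8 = -0.62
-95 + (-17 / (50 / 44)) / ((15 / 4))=-37121 / 375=-98.99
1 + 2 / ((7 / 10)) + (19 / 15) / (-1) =272 / 105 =2.59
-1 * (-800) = 800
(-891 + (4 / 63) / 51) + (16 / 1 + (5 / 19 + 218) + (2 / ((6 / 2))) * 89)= -36469616 / 61047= -597.40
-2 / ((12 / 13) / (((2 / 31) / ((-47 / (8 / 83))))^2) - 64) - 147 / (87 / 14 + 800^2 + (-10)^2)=-90305272272398 / 393166127586881045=-0.00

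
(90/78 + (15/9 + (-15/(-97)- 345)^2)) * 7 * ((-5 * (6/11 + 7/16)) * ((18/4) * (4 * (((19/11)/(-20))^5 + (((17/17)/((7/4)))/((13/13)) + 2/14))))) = -5835996150908594963809917/110946317740544000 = -52601981.48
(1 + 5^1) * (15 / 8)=45 / 4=11.25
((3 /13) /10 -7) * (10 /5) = -13.95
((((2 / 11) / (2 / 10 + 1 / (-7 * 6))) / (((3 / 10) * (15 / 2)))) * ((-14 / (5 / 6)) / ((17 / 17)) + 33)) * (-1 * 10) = -30240 / 407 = -74.30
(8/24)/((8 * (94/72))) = 3/94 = 0.03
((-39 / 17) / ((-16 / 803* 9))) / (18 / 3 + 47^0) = 10439 / 5712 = 1.83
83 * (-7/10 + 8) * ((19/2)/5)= 115121/100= 1151.21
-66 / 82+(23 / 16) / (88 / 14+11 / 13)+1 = 168885 / 425744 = 0.40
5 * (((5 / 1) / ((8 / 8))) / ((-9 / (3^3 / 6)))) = -25 / 2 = -12.50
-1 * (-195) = 195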